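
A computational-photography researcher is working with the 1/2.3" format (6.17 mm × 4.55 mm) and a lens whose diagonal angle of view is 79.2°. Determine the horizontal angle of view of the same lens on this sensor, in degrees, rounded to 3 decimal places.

67.312°

Sensor diagonal = √(6.17² + 4.55²) = √58.7714 ≈ 7.6663 mm.
From the diagonal AOV: f = 7.6663 / (2·tan(39.6°)) = 7.6663 / 1.65454 ≈ 4.6335 mm.
Horizontal AOV = 2·arctan(6.17 / (2 × 4.6335)) = 2·arctan(0.66581) ≈ 67.3122°.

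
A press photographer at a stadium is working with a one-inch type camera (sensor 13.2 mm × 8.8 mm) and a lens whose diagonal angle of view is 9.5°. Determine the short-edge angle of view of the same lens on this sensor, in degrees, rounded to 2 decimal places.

5.28°

Sensor diagonal = √(13.2² + 8.8²) = √251.6800 ≈ 15.8644 mm.
From the diagonal AOV: f = 15.8644 / (2·tan(4.75°)) = 15.8644 / 0.16619 ≈ 95.4612 mm.
Short-edge AOV = 2·arctan(8.8 / (2 × 95.4612)) = 2·arctan(0.04609) ≈ 5.2780°.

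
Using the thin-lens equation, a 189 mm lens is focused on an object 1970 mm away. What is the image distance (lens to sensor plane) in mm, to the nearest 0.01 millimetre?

1/dᵢ = 1/f − 1/dₒ = 1/189 − 1/1970 = 0.0047834 mm⁻¹.
dᵢ = 1/0.0047834 ≈ 209.0567 mm.

209.06 mm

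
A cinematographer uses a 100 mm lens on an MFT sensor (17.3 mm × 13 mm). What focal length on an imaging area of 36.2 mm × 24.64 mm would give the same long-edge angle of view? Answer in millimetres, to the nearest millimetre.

209 mm

Equal angle of view means equal width/f ratio, so f₂ = f₁ · (width₂/width₁) = 100 × 36.2/17.3.
f₂ = 100 × 2.09249 ≈ 209.249 mm.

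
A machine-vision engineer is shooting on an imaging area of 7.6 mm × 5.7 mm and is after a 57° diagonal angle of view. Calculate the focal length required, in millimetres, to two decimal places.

8.75 mm

Sensor diagonal = √(7.6² + 5.7²) = √90.2500 ≈ 9.5000 mm.
From α = 2·arctan(d/2f) we get f = d / (2·tan(α/2)).
With d = 9.5000 mm and α/2 = 28.5°, tan(α/2) ≈ 0.54296, so f ≈ 9.5000 / 1.08591 ≈ 8.7484 mm.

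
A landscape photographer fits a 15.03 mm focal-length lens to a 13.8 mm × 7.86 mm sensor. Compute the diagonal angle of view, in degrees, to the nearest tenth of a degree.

Sensor diagonal = √(13.8² + 7.86²) = √252.2196 ≈ 15.8814 mm.
Angle of view α = 2·arctan(d/2f) with d = 15.8814 mm and f = 15.03 mm.
d/2f = 0.52832; arctan(0.52832) ≈ 27.8486°, so α ≈ 55.6971°.

55.7°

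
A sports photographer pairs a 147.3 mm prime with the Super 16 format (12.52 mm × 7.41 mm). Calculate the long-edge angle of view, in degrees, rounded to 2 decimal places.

4.87°

Angle of view α = 2·arctan(w/2f) with w = 12.52 mm and f = 147.3 mm.
w/2f = 0.04250; arctan(0.04250) ≈ 2.4335°, so α ≈ 4.8670°.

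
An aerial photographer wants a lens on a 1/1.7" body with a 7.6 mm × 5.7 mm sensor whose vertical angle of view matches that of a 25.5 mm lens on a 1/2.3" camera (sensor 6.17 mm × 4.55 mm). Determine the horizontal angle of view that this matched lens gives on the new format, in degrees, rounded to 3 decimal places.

Equal vertical AOV ⇒ f₂ = f₁ · 5.7/4.55 = 25.5 × 1.25275 ≈ 31.9451 mm.
Horizontal AOV on the new format = 2·arctan(7.6 / (2 × 31.9451)) = 2·arctan(0.11895) ≈ 13.5674°.

13.567°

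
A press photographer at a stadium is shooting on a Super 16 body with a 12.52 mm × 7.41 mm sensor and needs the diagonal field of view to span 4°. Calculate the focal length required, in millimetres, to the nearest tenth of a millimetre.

Sensor diagonal = √(12.52² + 7.41²) = √211.6585 ≈ 14.5485 mm.
From α = 2·arctan(d/2f) we get f = d / (2·tan(α/2)).
With d = 14.5485 mm and α/2 = 2°, tan(α/2) ≈ 0.03492, so f ≈ 14.5485 / 0.06984 ≈ 208.3071 mm.

208.3 mm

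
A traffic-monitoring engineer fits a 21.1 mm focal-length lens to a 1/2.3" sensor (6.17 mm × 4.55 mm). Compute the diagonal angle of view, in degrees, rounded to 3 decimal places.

20.593°

Sensor diagonal = √(6.17² + 4.55²) = √58.7714 ≈ 7.6663 mm.
Angle of view α = 2·arctan(d/2f) with d = 7.6663 mm and f = 21.1 mm.
d/2f = 0.18166; arctan(0.18166) ≈ 10.2963°, so α ≈ 20.5927°.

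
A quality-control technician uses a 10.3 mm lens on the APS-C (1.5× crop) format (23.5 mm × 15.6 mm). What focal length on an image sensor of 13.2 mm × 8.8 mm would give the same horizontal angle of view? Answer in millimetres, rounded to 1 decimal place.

Equal angle of view means equal width/f ratio, so f₂ = f₁ · (width₂/width₁) = 10.3 × 13.2/23.5.
f₂ = 10.3 × 0.56170 ≈ 5.786 mm.

5.8 mm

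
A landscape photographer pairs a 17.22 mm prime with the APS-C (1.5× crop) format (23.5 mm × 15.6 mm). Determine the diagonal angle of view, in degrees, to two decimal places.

78.64°

Sensor diagonal = √(23.5² + 15.6²) = √795.6100 ≈ 28.2066 mm.
Angle of view α = 2·arctan(d/2f) with d = 28.2066 mm and f = 17.22 mm.
d/2f = 0.81901; arctan(0.81901) ≈ 39.3177°, so α ≈ 78.6353°.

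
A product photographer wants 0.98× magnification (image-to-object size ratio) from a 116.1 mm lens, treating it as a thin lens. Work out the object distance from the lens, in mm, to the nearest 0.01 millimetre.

234.57 mm

With m = dᵢ/dₒ and 1/f = 1/dₒ + 1/dᵢ, substituting dᵢ = m·dₒ gives 1/f = (1 + 1/m)/dₒ, hence dₒ = f·(1 + 1/m).
dₒ = 116.1 × (1 + 1/0.98) = 116.1 × 2.02041 ≈ 234.569 mm.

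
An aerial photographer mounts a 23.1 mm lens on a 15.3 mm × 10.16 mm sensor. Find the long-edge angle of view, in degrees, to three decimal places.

36.647°

Angle of view α = 2·arctan(w/2f) with w = 15.3 mm and f = 23.1 mm.
w/2f = 0.33117; arctan(0.33117) ≈ 18.3233°, so α ≈ 36.6465°.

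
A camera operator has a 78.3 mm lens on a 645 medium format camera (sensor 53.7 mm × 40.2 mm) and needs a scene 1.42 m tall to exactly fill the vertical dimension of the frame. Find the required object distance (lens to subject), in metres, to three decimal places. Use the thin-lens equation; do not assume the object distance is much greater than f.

W: 1.42 m = 1420 mm.
Magnification m = h/W = dᵢ/dₒ; combined with 1/f = 1/dₒ + 1/dᵢ this gives dₒ = f·(1 + W/h).
dₒ = 78.3 mm × (1 + 1420/40.2) = 78.3 × 36.3234 ≈ 2844.121 mm = 2.84412 m.

2.844 m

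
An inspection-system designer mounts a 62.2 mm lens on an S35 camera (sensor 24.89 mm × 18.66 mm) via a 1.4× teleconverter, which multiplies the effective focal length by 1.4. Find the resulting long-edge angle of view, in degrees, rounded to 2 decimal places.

Effective focal length f = 62.2 × 1.4 = 87.08 mm.
α = 2·arctan(24.89 / (2 × 87.08)) = 2·arctan(0.14291) ≈ 16.2667°.

16.27°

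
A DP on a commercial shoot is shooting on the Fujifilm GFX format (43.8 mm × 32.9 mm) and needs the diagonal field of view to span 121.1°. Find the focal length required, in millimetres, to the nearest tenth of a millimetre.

15.5 mm

Sensor diagonal = √(43.8² + 32.9²) = √3000.8500 ≈ 54.7800 mm.
From α = 2·arctan(d/2f) we get f = d / (2·tan(α/2)).
With d = 54.7800 mm and α/2 = 60.55°, tan(α/2) ≈ 1.77110, so f ≈ 54.7800 / 3.54220 ≈ 15.4650 mm.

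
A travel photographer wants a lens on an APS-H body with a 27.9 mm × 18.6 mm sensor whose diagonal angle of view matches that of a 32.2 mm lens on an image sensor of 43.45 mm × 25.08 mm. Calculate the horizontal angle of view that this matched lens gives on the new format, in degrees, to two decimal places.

65.90°

Sensor diagonal = √(43.45² + 25.08²) = √2516.9089 ≈ 50.1688 mm.
Sensor diagonal = √(27.9² + 18.6²) = √1124.3700 ≈ 33.5316 mm.
Equal diagonal AOV ⇒ f₂ = f₁ · 33.5316/50.1688 = 32.2 × 0.66838 ≈ 21.5217 mm.
Horizontal AOV on the new format = 2·arctan(27.9 / (2 × 21.5217)) = 2·arctan(0.64818) ≈ 65.9012°.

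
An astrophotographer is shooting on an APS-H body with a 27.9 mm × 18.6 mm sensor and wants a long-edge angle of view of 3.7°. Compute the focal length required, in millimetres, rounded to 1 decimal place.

431.9 mm

From α = 2·arctan(w/2f) we get f = w / (2·tan(α/2)).
With w = 27.9 mm and α/2 = 1.85°, tan(α/2) ≈ 0.03230, so f ≈ 27.9 / 0.06460 ≈ 431.8910 mm.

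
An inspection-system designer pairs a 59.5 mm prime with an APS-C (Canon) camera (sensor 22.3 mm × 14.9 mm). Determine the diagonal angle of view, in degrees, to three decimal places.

25.402°

Sensor diagonal = √(22.3² + 14.9²) = √719.3000 ≈ 26.8198 mm.
Angle of view α = 2·arctan(d/2f) with d = 26.8198 mm and f = 59.5 mm.
d/2f = 0.22538; arctan(0.22538) ≈ 12.7009°, so α ≈ 25.4018°.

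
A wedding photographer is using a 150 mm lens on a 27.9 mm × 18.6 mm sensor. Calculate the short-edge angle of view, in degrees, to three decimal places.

7.096°

Angle of view α = 2·arctan(h/2f) with h = 18.6 mm and f = 150 mm.
h/2f = 0.06200; arctan(0.06200) ≈ 3.5478°, so α ≈ 7.0956°.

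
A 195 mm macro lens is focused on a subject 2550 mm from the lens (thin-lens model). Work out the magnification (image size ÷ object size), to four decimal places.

0.0828×

Thin lens: 1/f = 1/dₒ + 1/dᵢ → 1/dᵢ = 1/195 − 1/2550 = 0.0047360 mm⁻¹, so dᵢ ≈ 211.1465 mm.
Magnification m = dᵢ/dₒ = 211.1465/2550 ≈ 0.08280.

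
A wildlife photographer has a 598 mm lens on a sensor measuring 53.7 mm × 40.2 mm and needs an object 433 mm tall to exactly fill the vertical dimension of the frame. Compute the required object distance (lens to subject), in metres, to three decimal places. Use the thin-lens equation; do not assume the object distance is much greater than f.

Magnification m = h/W = dᵢ/dₒ; combined with 1/f = 1/dₒ + 1/dᵢ this gives dₒ = f·(1 + W/h).
dₒ = 598 mm × (1 + 433/40.2) = 598 × 11.7711 ≈ 7039.144 mm = 7.03914 m.

7.039 m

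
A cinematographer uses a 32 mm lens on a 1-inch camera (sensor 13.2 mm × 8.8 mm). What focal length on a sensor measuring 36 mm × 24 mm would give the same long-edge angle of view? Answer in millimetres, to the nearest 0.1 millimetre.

Equal angle of view means equal width/f ratio, so f₂ = f₁ · (width₂/width₁) = 32 × 36/13.2.
f₂ = 32 × 2.72727 ≈ 87.273 mm.

87.3 mm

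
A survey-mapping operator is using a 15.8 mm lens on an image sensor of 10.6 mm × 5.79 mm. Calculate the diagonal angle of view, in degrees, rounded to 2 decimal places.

Sensor diagonal = √(10.6² + 5.79²) = √145.8841 ≈ 12.0782 mm.
Angle of view α = 2·arctan(d/2f) with d = 12.0782 mm and f = 15.8 mm.
d/2f = 0.38222; arctan(0.38222) ≈ 20.9180°, so α ≈ 41.8360°.

41.84°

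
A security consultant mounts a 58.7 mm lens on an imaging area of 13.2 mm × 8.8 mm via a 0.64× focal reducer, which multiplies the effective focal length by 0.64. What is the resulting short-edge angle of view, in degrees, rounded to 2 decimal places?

Effective focal length f = 58.7 × 0.64 = 37.568 mm.
α = 2·arctan(8.8 / (2 × 37.568)) = 2·arctan(0.11712) ≈ 13.3602°.

13.36°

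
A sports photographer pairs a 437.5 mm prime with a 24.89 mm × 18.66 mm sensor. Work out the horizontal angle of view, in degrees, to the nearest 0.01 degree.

3.26°

Angle of view α = 2·arctan(w/2f) with w = 24.89 mm and f = 437.5 mm.
w/2f = 0.02845; arctan(0.02845) ≈ 1.6294°, so α ≈ 3.2588°.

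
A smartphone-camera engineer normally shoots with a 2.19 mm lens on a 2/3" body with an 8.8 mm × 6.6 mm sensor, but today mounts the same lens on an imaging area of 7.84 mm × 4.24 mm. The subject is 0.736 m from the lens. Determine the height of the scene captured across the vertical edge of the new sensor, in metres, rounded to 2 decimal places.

1.42 m

The focal length stays 2.19 mm; the relevant sensor dimension is now h = 4.24 mm. Object distance dₒ = 0.736 m = 736 mm.
Thin-lens field height W = h·(dₒ − f)/f = 4.24 × (736 − 2.19)/2.19 ≈ 1420.710 mm = 1.42071 m.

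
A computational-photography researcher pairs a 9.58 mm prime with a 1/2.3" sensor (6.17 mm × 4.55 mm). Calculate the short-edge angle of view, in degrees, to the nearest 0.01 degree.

Angle of view α = 2·arctan(h/2f) with h = 4.55 mm and f = 9.58 mm.
h/2f = 0.23747; arctan(0.23747) ≈ 13.3588°, so α ≈ 26.7176°.

26.72°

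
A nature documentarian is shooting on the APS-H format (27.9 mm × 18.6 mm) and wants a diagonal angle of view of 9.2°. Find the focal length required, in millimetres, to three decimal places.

208.379 mm

Sensor diagonal = √(27.9² + 18.6²) = √1124.3700 ≈ 33.5316 mm.
From α = 2·arctan(d/2f) we get f = d / (2·tan(α/2)).
With d = 33.5316 mm and α/2 = 4.6°, tan(α/2) ≈ 0.08046, so f ≈ 33.5316 / 0.16092 ≈ 208.3795 mm.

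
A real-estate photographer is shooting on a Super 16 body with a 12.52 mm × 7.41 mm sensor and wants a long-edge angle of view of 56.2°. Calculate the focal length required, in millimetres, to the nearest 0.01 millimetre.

11.72 mm

From α = 2·arctan(w/2f) we get f = w / (2·tan(α/2)).
With w = 12.52 mm and α/2 = 28.1°, tan(α/2) ≈ 0.53395, so f ≈ 12.52 / 1.06790 ≈ 11.7239 mm.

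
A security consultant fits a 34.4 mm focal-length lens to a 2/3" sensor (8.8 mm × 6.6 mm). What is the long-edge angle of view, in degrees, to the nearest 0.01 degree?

Angle of view α = 2·arctan(w/2f) with w = 8.8 mm and f = 34.4 mm.
w/2f = 0.12791; arctan(0.12791) ≈ 7.2890°, so α ≈ 14.5779°.

14.58°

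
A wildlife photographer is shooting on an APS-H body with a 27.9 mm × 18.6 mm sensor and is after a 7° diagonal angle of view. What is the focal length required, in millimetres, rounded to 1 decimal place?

274.1 mm

Sensor diagonal = √(27.9² + 18.6²) = √1124.3700 ≈ 33.5316 mm.
From α = 2·arctan(d/2f) we get f = d / (2·tan(α/2)).
With d = 33.5316 mm and α/2 = 3.5°, tan(α/2) ≈ 0.06116, so f ≈ 33.5316 / 0.12233 ≈ 274.1186 mm.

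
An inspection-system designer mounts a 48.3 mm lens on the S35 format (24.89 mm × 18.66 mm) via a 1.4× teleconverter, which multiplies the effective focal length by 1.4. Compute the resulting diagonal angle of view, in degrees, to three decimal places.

Effective focal length f = 48.3 × 1.4 = 67.62 mm.
Sensor diagonal = √(24.89² + 18.66²) = √967.7077 ≈ 31.1080 mm.
α = 2·arctan(31.108 / (2 × 67.62)) = 2·arctan(0.23002) ≈ 25.9078°.

25.908°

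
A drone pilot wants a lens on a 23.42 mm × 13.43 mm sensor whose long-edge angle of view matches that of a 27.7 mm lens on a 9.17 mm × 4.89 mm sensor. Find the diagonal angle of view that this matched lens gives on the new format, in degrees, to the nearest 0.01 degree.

Equal long-edge AOV ⇒ f₂ = f₁ · 23.42/9.17 = 27.7 × 2.55398 ≈ 70.7453 mm.
Sensor diagonal = √(23.42² + 13.43²) = √728.8613 ≈ 26.9974 mm.
Diagonal AOV on the new format = 2·arctan(26.9974 / (2 × 70.7453)) = 2·arctan(0.19081) ≈ 21.6052°.

21.61°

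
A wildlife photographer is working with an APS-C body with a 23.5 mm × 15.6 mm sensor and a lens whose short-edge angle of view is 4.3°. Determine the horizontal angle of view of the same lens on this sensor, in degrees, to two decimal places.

From the short-edge AOV: f = 15.6 / (2·tan(2.15°)) = 15.6 / 0.07508 ≈ 207.7662 mm.
Horizontal AOV = 2·arctan(23.5 / (2 × 207.7662)) = 2·arctan(0.05655) ≈ 6.4737°.

6.47°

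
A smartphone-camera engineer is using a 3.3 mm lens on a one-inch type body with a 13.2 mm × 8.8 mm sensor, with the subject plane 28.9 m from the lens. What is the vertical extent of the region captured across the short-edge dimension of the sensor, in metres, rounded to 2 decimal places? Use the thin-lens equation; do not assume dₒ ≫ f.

dₒ: 28.9 m = 28900 mm.
Similar triangles through the lens centre give W/dₒ = h/dᵢ; with 1/f = 1/dₒ + 1/dᵢ this gives W = h·(dₒ − f)/f.
W = 8.8 mm × (28900 − 3.3) / 3.3 = 8.8 × 8756.5758 ≈ 77057.867 mm = 77.0579 m.

77.06 m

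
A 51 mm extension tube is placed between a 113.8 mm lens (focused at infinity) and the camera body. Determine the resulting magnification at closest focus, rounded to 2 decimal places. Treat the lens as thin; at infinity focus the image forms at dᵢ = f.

The tube moves the image plane from f to f + e, so dᵢ = 113.8 + 51 = 164.8 mm. Focus is achieved when 1/f = 1/dₒ + 1/dᵢ, giving dₒ = 1/(1/f − 1/(f+e)).
Magnification m = dᵢ/dₒ = (f+e)·(1/f − 1/(f+e)) = e/f = 51/113.8 ≈ 0.4482.

0.45×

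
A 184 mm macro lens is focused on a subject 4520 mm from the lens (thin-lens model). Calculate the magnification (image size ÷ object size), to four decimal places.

Thin lens: 1/f = 1/dₒ + 1/dᵢ → 1/dᵢ = 1/184 − 1/4520 = 0.0052135 mm⁻¹, so dᵢ ≈ 191.8081 mm.
Magnification m = dᵢ/dₒ = 191.8081/4520 ≈ 0.04244.

0.0424×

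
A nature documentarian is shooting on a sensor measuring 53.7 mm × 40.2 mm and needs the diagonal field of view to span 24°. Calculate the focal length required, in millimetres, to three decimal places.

Sensor diagonal = √(53.7² + 40.2²) = √4499.7300 ≈ 67.0800 mm.
From α = 2·arctan(d/2f) we get f = d / (2·tan(α/2)).
With d = 67.0800 mm and α/2 = 12°, tan(α/2) ≈ 0.21256, so f ≈ 67.0800 / 0.42511 ≈ 157.7934 mm.

157.793 mm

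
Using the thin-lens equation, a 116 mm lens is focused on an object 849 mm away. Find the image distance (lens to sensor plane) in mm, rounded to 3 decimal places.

1/dᵢ = 1/f − 1/dₒ = 1/116 − 1/849 = 0.0074428 mm⁻¹.
dᵢ = 1/0.0074428 ≈ 134.3574 mm.

134.357 mm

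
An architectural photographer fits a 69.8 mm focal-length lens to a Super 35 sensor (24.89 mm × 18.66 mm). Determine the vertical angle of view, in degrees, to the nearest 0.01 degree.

Angle of view α = 2·arctan(h/2f) with h = 18.66 mm and f = 69.8 mm.
h/2f = 0.13367; arctan(0.13367) ≈ 7.6135°, so α ≈ 15.2269°.

15.23°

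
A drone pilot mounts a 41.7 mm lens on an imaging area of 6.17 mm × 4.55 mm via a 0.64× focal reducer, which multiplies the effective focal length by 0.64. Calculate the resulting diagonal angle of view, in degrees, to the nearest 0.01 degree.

16.35°

Effective focal length f = 41.7 × 0.64 = 26.688 mm.
Sensor diagonal = √(6.17² + 4.55²) = √58.7714 ≈ 7.6663 mm.
α = 2·arctan(7.666 / (2 × 26.688)) = 2·arctan(0.14363) ≈ 16.3467°.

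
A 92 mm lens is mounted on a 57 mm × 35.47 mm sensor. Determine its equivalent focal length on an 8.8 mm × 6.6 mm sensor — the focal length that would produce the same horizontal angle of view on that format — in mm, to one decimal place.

14.2 mm

Equal angle of view means equal width/f ratio, so f₂ = f₁ · (width₂/width₁) = 92 × 8.8/57.
f₂ = 92 × 0.15439 ≈ 14.204 mm.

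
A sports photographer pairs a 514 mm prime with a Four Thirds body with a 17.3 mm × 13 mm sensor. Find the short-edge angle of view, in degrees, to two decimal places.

Angle of view α = 2·arctan(h/2f) with h = 13 mm and f = 514 mm.
h/2f = 0.01265; arctan(0.01265) ≈ 0.7245°, so α ≈ 1.4490°.

1.45°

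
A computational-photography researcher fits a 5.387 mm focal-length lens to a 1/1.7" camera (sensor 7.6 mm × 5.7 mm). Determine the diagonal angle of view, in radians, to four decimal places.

Sensor diagonal = √(7.6² + 5.7²) = √90.2500 ≈ 9.5000 mm.
Angle of view α = 2·arctan(d/2f) with d = 9.5000 mm and f = 5.387 mm.
d/2f = 0.88175; arctan(0.88175) ≈ 0.7226 rad, so α ≈ 1.4453 rad.

1.4453 rad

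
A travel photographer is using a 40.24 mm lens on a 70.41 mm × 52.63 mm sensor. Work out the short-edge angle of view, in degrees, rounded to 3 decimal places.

66.365°

Angle of view α = 2·arctan(h/2f) with h = 52.63 mm and f = 40.24 mm.
h/2f = 0.65395; arctan(0.65395) ≈ 33.1827°, so α ≈ 66.3655°.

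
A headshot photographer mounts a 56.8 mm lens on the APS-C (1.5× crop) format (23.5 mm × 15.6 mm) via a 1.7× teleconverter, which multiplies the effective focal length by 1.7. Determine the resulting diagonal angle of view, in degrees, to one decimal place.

Effective focal length f = 56.8 × 1.7 = 96.56 mm.
Sensor diagonal = √(23.5² + 15.6²) = √795.6100 ≈ 28.2066 mm.
α = 2·arctan(28.207 / (2 × 96.56)) = 2·arctan(0.14606) ≈ 16.6194°.

16.6°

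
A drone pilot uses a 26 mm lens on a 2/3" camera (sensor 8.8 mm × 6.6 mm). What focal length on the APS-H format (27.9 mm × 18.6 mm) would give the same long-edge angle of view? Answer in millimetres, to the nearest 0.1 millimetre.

82.4 mm

Equal angle of view means equal width/f ratio, so f₂ = f₁ · (width₂/width₁) = 26 × 27.9/8.8.
f₂ = 26 × 3.17045 ≈ 82.432 mm.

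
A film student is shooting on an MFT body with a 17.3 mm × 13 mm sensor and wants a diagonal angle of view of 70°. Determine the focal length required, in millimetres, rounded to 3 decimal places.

Sensor diagonal = √(17.3² + 13²) = √468.2900 ≈ 21.6400 mm.
From α = 2·arctan(d/2f) we get f = d / (2·tan(α/2)).
With d = 21.6400 mm and α/2 = 35°, tan(α/2) ≈ 0.70021, so f ≈ 21.6400 / 1.40042 ≈ 15.4526 mm.

15.453 mm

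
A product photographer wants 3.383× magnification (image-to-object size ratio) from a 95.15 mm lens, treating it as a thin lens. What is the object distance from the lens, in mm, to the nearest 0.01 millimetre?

123.28 mm

With m = dᵢ/dₒ and 1/f = 1/dₒ + 1/dᵢ, substituting dᵢ = m·dₒ gives 1/f = (1 + 1/m)/dₒ, hence dₒ = f·(1 + 1/m).
dₒ = 95.15 × (1 + 1/3.383) = 95.15 × 1.29560 ≈ 123.276 mm.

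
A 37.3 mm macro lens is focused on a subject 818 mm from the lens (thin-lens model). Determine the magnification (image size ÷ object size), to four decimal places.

Thin lens: 1/f = 1/dₒ + 1/dᵢ → 1/dᵢ = 1/37.3 − 1/818 = 0.0255872 mm⁻¹, so dᵢ ≈ 39.0821 mm.
Magnification m = dᵢ/dₒ = 39.0821/818 ≈ 0.04778.

0.0478×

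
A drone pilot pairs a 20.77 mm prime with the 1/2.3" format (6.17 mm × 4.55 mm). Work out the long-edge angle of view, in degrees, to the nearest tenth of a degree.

Angle of view α = 2·arctan(w/2f) with w = 6.17 mm and f = 20.77 mm.
w/2f = 0.14853; arctan(0.14853) ≈ 8.4485°, so α ≈ 16.8969°.

16.9°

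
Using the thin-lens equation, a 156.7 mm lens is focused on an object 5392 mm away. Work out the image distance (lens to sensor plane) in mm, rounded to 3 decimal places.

161.390 mm

1/dᵢ = 1/f − 1/dₒ = 1/156.7 − 1/5392 = 0.0061962 mm⁻¹.
dᵢ = 1/0.0061962 ≈ 161.3903 mm.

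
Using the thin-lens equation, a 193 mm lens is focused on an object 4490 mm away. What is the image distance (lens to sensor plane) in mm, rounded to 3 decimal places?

1/dᵢ = 1/f − 1/dₒ = 1/193 − 1/4490 = 0.0049586 mm⁻¹.
dᵢ = 1/0.0049586 ≈ 201.6686 mm.

201.669 mm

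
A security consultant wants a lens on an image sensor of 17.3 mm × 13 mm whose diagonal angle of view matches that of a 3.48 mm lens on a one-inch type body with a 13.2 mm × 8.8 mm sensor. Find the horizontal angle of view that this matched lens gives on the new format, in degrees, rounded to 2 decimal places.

Sensor diagonal = √(13.2² + 8.8²) = √251.6800 ≈ 15.8644 mm.
Sensor diagonal = √(17.3² + 13²) = √468.2900 ≈ 21.6400 mm.
Equal diagonal AOV ⇒ f₂ = f₁ · 21.6400/15.8644 = 3.48 × 1.36406 ≈ 4.7469 mm.
Horizontal AOV on the new format = 2·arctan(17.3 / (2 × 4.7469)) = 2·arctan(1.82223) ≈ 122.4860°.

122.49°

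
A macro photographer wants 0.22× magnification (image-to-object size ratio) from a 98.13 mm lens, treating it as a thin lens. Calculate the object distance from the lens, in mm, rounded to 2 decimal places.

With m = dᵢ/dₒ and 1/f = 1/dₒ + 1/dᵢ, substituting dᵢ = m·dₒ gives 1/f = (1 + 1/m)/dₒ, hence dₒ = f·(1 + 1/m).
dₒ = 98.13 × (1 + 1/0.22) = 98.13 × 5.54545 ≈ 544.175 mm.

544.18 mm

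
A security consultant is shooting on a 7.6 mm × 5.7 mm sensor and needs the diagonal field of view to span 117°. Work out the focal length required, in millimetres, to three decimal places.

2.911 mm

Sensor diagonal = √(7.6² + 5.7²) = √90.2500 ≈ 9.5000 mm.
From α = 2·arctan(d/2f) we get f = d / (2·tan(α/2)).
With d = 9.5000 mm and α/2 = 58.5°, tan(α/2) ≈ 1.63185, so f ≈ 9.5000 / 3.26370 ≈ 2.9108 mm.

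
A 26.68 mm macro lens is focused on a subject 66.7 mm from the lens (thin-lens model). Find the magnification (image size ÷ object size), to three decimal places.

Thin lens: 1/f = 1/dₒ + 1/dᵢ → 1/dᵢ = 1/26.68 − 1/66.7 = 0.0224888 mm⁻¹, so dᵢ ≈ 44.4667 mm.
Magnification m = dᵢ/dₒ = 44.4667/66.7 ≈ 0.66667.

0.667×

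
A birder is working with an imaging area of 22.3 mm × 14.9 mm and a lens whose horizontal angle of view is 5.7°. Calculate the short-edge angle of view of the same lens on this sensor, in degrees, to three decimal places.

3.810°

From the horizontal AOV: f = 22.3 / (2·tan(2.85°)) = 22.3 / 0.09957 ≈ 223.9723 mm.
Short-edge AOV = 2·arctan(14.9 / (2 × 223.9723)) = 2·arctan(0.03326) ≈ 3.8103°.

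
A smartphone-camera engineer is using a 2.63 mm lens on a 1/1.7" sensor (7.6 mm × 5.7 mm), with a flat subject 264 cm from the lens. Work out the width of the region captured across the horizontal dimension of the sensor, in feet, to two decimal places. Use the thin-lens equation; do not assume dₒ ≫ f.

dₒ: 264 cm = 2640 mm.
Similar triangles through the lens centre give W/dₒ = w/dᵢ; with 1/f = 1/dₒ + 1/dᵢ this gives W = w·(dₒ − f)/f.
W = 7.6 mm × (2640 − 2.63) / 2.63 = 7.6 × 1002.8023 ≈ 7621.297 mm = 7621.297/304.8 ft = 25.0043 ft.

25.00 ft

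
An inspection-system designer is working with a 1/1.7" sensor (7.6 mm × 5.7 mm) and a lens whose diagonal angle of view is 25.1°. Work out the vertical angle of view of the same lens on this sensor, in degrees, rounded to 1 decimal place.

15.2°

Sensor diagonal = √(7.6² + 5.7²) = √90.2500 ≈ 9.5000 mm.
From the diagonal AOV: f = 9.5000 / (2·tan(12.55°)) = 9.5000 / 0.44522 ≈ 21.3377 mm.
Vertical AOV = 2·arctan(5.7 / (2 × 21.3377)) = 2·arctan(0.13357) ≈ 15.2155°.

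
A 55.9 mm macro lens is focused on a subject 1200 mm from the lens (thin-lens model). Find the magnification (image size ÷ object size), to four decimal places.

0.0489×

Thin lens: 1/f = 1/dₒ + 1/dᵢ → 1/dᵢ = 1/55.9 − 1/1200 = 0.0170558 mm⁻¹, so dᵢ ≈ 58.6312 mm.
Magnification m = dᵢ/dₒ = 58.6312/1200 ≈ 0.04886.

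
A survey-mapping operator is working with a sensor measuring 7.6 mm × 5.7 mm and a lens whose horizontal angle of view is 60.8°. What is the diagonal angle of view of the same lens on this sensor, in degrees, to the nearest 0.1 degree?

72.5°

From the horizontal AOV: f = 7.6 / (2·tan(30.4°)) = 7.6 / 1.17339 ≈ 6.4769 mm.
Sensor diagonal = √(7.6² + 5.7²) = √90.2500 ≈ 9.5000 mm.
Diagonal AOV = 2·arctan(9.5000 / (2 × 6.4769)) = 2·arctan(0.73337) ≈ 72.5105°.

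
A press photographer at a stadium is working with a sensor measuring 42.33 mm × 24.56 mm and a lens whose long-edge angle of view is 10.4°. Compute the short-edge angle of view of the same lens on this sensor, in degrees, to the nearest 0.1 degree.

6.0°

From the long-edge AOV: f = 42.33 / (2·tan(5.2°)) = 42.33 / 0.18201 ≈ 232.5642 mm.
Short-edge AOV = 2·arctan(24.56 / (2 × 232.5642)) = 2·arctan(0.05280) ≈ 6.0451°.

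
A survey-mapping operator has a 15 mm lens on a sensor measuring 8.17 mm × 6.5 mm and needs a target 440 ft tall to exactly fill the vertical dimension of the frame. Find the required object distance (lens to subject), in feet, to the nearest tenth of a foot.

1015.4 ft

W: 440 ft × 304.8 mm/ft = 134112.00 mm.
Magnification m = h/W = dᵢ/dₒ; combined with 1/f = 1/dₒ + 1/dᵢ this gives dₒ = f·(1 + W/h).
dₒ = 15 mm × (1 + 134112/6.5) = 15 × 20633.6147 ≈ 309504.221 mm = 309504.221/304.8 ft = 1015.43 ft.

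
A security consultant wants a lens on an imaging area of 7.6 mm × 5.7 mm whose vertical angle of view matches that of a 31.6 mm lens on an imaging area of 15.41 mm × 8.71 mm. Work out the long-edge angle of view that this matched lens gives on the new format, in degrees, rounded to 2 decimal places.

Equal vertical AOV ⇒ f₂ = f₁ · 5.7/8.71 = 31.6 × 0.65442 ≈ 20.6797 mm.
Long-edge AOV on the new format = 2·arctan(7.6 / (2 × 20.6797)) = 2·arctan(0.18376) ≈ 20.8245°.

20.82°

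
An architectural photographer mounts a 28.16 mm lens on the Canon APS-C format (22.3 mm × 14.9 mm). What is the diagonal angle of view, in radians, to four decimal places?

0.8889 rad

Sensor diagonal = √(22.3² + 14.9²) = √719.3000 ≈ 26.8198 mm.
Angle of view α = 2·arctan(d/2f) with d = 26.8198 mm and f = 28.16 mm.
d/2f = 0.47620; arctan(0.47620) ≈ 0.4444 rad, so α ≈ 0.8889 rad.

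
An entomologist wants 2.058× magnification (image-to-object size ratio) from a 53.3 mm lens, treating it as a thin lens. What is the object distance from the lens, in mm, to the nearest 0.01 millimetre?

With m = dᵢ/dₒ and 1/f = 1/dₒ + 1/dᵢ, substituting dᵢ = m·dₒ gives 1/f = (1 + 1/m)/dₒ, hence dₒ = f·(1 + 1/m).
dₒ = 53.3 × (1 + 1/2.058) = 53.3 × 1.48591 ≈ 79.199 mm.

79.20 mm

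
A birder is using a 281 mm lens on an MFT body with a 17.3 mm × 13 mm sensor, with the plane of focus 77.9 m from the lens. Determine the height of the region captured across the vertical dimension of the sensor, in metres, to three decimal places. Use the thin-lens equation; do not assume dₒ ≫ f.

3.591 m

dₒ: 77.9 m = 77900 mm.
Similar triangles through the lens centre give W/dₒ = h/dᵢ; with 1/f = 1/dₒ + 1/dᵢ this gives W = h·(dₒ − f)/f.
W = 13 mm × (77900 − 281) / 281 = 13 × 276.2242 ≈ 3590.915 mm = 3.59091 m.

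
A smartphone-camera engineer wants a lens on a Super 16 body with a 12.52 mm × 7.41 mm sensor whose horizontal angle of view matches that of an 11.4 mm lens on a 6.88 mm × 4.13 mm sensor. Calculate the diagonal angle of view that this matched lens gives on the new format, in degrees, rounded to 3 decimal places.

38.646°

Equal horizontal AOV ⇒ f₂ = f₁ · 12.52/6.88 = 11.4 × 1.81977 ≈ 20.7453 mm.
Sensor diagonal = √(12.52² + 7.41²) = √211.6585 ≈ 14.5485 mm.
Diagonal AOV on the new format = 2·arctan(14.5485 / (2 × 20.7453)) = 2·arctan(0.35064) ≈ 38.6459°.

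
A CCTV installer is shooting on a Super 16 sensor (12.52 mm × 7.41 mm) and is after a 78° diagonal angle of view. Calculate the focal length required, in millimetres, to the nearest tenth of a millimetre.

9.0 mm

Sensor diagonal = √(12.52² + 7.41²) = √211.6585 ≈ 14.5485 mm.
From α = 2·arctan(d/2f) we get f = d / (2·tan(α/2)).
With d = 14.5485 mm and α/2 = 39°, tan(α/2) ≈ 0.80978, so f ≈ 14.5485 / 1.61957 ≈ 8.9829 mm.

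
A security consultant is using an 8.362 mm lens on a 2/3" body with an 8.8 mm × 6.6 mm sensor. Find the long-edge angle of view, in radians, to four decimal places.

Angle of view α = 2·arctan(w/2f) with w = 8.8 mm and f = 8.362 mm.
w/2f = 0.52619; arctan(0.52619) ≈ 0.4844 rad, so α ≈ 0.9688 rad.

0.9688 rad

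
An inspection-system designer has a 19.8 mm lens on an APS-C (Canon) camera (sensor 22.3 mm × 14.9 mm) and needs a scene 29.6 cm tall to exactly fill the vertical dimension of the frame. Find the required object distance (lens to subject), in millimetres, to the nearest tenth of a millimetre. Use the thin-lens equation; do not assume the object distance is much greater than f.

W: 29.6 cm = 296 mm.
Magnification m = h/W = dᵢ/dₒ; combined with 1/f = 1/dₒ + 1/dᵢ this gives dₒ = f·(1 + W/h).
dₒ = 19.8 mm × (1 + 296/14.9) = 19.8 × 20.8658 ≈ 413.142 mm.

413.1 mm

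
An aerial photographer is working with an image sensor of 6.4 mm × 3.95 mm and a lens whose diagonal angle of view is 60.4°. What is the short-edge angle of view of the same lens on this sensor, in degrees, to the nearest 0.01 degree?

33.99°

Sensor diagonal = √(6.4² + 3.95²) = √56.5625 ≈ 7.5208 mm.
From the diagonal AOV: f = 7.5208 / (2·tan(30.2°)) = 7.5208 / 1.16403 ≈ 6.4610 mm.
Short-edge AOV = 2·arctan(3.95 / (2 × 6.4610)) = 2·arctan(0.30568) ≈ 33.9946°.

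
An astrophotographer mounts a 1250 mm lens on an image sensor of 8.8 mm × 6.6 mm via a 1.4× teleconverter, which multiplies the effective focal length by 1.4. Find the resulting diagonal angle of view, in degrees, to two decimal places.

Effective focal length f = 1250 × 1.4 = 1750 mm.
Sensor diagonal = √(8.8² + 6.6²) = √121.0000 ≈ 11.0000 mm.
α = 2·arctan(11.000 / (2 × 1750)) = 2·arctan(0.00314) ≈ 0.3601°.

0.36°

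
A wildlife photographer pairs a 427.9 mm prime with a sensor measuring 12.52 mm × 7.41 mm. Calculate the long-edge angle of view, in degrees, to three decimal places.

1.676°

Angle of view α = 2·arctan(w/2f) with w = 12.52 mm and f = 427.9 mm.
w/2f = 0.01463; arctan(0.01463) ≈ 0.8382°, so α ≈ 1.6763°.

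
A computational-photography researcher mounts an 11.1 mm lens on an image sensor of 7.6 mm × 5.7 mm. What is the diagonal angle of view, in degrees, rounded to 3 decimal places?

46.335°

Sensor diagonal = √(7.6² + 5.7²) = √90.2500 ≈ 9.5000 mm.
Angle of view α = 2·arctan(d/2f) with d = 9.5000 mm and f = 11.1 mm.
d/2f = 0.42793; arctan(0.42793) ≈ 23.1674°, so α ≈ 46.3349°.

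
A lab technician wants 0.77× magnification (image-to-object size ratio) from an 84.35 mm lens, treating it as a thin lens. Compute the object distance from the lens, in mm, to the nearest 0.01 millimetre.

193.90 mm

With m = dᵢ/dₒ and 1/f = 1/dₒ + 1/dᵢ, substituting dᵢ = m·dₒ gives 1/f = (1 + 1/m)/dₒ, hence dₒ = f·(1 + 1/m).
dₒ = 84.35 × (1 + 1/0.77) = 84.35 × 2.29870 ≈ 193.895 mm.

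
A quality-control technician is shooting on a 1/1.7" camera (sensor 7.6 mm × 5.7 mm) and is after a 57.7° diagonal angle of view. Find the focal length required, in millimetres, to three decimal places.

8.622 mm

Sensor diagonal = √(7.6² + 5.7²) = √90.2500 ≈ 9.5000 mm.
From α = 2·arctan(d/2f) we get f = d / (2·tan(α/2)).
With d = 9.5000 mm and α/2 = 28.85°, tan(α/2) ≈ 0.55089, so f ≈ 9.5000 / 1.10178 ≈ 8.6224 mm.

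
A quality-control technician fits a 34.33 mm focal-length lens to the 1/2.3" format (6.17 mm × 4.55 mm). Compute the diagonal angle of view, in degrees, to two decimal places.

12.74°

Sensor diagonal = √(6.17² + 4.55²) = √58.7714 ≈ 7.6663 mm.
Angle of view α = 2·arctan(d/2f) with d = 7.6663 mm and f = 34.33 mm.
d/2f = 0.11166; arctan(0.11166) ≈ 6.3710°, so α ≈ 12.7420°.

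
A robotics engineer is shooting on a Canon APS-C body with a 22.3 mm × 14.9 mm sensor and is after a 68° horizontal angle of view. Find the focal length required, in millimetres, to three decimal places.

16.531 mm

From α = 2·arctan(w/2f) we get f = w / (2·tan(α/2)).
With w = 22.3 mm and α/2 = 34°, tan(α/2) ≈ 0.67451, so f ≈ 22.3 / 1.34902 ≈ 16.5306 mm.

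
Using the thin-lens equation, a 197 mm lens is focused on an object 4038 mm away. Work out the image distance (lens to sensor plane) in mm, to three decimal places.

1/dᵢ = 1/f − 1/dₒ = 1/197 − 1/4038 = 0.0048285 mm⁻¹.
dᵢ = 1/0.0048285 ≈ 207.1039 mm.

207.104 mm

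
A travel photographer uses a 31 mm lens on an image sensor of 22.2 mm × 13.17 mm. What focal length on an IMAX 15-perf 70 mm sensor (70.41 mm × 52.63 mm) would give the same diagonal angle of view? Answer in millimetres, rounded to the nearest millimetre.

Sensor diagonal = √(22.2² + 13.17²) = √666.2889 ≈ 25.8126 mm.
Sensor diagonal = √(70.41² + 52.63²) = √7727.4850 ≈ 87.9061 mm.
Equal angle of view means equal diagonal/f ratio, so f₂ = f₁ · (diagonal₂/diagonal₁) = 31 × 87.9061/25.8126.
f₂ = 31 × 3.40555 ≈ 105.572 mm.

106 mm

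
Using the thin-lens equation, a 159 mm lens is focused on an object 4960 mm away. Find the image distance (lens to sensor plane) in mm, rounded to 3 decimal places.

164.266 mm

1/dᵢ = 1/f − 1/dₒ = 1/159 − 1/4960 = 0.0060877 mm⁻¹.
dᵢ = 1/0.0060877 ≈ 164.2658 mm.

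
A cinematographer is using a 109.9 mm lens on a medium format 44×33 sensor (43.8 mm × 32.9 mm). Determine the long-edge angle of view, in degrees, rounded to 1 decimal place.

Angle of view α = 2·arctan(w/2f) with w = 43.8 mm and f = 109.9 mm.
w/2f = 0.19927; arctan(0.19927) ≈ 11.2698°, so α ≈ 22.5396°.

22.5°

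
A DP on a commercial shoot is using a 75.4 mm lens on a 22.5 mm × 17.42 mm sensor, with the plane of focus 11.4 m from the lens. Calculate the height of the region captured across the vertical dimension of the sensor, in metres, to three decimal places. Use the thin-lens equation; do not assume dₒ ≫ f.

2.616 m

dₒ: 11.4 m = 11400 mm.
Similar triangles through the lens centre give W/dₒ = h/dᵢ; with 1/f = 1/dₒ + 1/dᵢ this gives W = h·(dₒ − f)/f.
W = 17.42 mm × (11400 − 75.4) / 75.4 = 17.42 × 150.1936 ≈ 2616.373 mm = 2.61637 m.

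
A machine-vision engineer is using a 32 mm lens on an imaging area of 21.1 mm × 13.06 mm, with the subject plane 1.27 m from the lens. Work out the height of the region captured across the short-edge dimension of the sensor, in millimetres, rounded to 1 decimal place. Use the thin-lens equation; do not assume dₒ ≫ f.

505.3 mm

dₒ: 1.27 m = 1270 mm.
Similar triangles through the lens centre give W/dₒ = h/dᵢ; with 1/f = 1/dₒ + 1/dᵢ this gives W = h·(dₒ − f)/f.
W = 13.06 mm × (1270 − 32) / 32 = 13.06 × 38.6875 ≈ 505.259 mm.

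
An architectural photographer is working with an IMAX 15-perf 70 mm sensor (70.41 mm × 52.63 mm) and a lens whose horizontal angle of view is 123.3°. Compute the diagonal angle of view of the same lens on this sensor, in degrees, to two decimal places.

From the horizontal AOV: f = 70.41 / (2·tan(61.65°)) = 70.41 / 3.70665 ≈ 18.9956 mm.
Sensor diagonal = √(70.41² + 52.63²) = √7727.4850 ≈ 87.9061 mm.
Diagonal AOV = 2·arctan(87.9061 / (2 × 18.9956)) = 2·arctan(2.31386) ≈ 133.2540°.

133.25°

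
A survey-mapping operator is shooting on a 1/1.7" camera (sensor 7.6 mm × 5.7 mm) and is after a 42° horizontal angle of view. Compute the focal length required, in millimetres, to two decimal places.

9.90 mm

From α = 2·arctan(w/2f) we get f = w / (2·tan(α/2)).
With w = 7.6 mm and α/2 = 21°, tan(α/2) ≈ 0.38386, so f ≈ 7.6 / 0.76773 ≈ 9.8993 mm.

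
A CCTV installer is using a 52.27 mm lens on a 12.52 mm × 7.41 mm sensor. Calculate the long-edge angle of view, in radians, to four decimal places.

Angle of view α = 2·arctan(w/2f) with w = 12.52 mm and f = 52.27 mm.
w/2f = 0.11976; arctan(0.11976) ≈ 0.1192 rad, so α ≈ 0.2384 rad.

0.2384 rad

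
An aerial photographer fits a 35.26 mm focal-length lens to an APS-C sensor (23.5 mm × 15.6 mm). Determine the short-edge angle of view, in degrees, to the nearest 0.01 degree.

24.95°

Angle of view α = 2·arctan(h/2f) with h = 15.6 mm and f = 35.26 mm.
h/2f = 0.22121; arctan(0.22121) ≈ 12.4737°, so α ≈ 24.9475°.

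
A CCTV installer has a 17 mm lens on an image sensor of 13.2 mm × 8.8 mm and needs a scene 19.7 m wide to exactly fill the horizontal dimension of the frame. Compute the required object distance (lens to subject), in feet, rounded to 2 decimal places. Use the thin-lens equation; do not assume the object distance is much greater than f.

W: 19.7 m = 19700 mm.
Magnification m = w/W = dᵢ/dₒ; combined with 1/f = 1/dₒ + 1/dᵢ this gives dₒ = f·(1 + W/w).
dₒ = 17 mm × (1 + 19700/13.2) = 17 × 1493.4242 ≈ 25388.212 mm = 25388.212/304.8 ft = 83.2947 ft.

83.29 ft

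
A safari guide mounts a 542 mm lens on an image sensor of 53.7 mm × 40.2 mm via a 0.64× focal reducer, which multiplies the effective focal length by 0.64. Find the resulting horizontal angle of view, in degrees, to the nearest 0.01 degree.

Effective focal length f = 542 × 0.64 = 346.88 mm.
α = 2·arctan(53.7 / (2 × 346.88)) = 2·arctan(0.07740) ≈ 8.8522°.

8.85°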